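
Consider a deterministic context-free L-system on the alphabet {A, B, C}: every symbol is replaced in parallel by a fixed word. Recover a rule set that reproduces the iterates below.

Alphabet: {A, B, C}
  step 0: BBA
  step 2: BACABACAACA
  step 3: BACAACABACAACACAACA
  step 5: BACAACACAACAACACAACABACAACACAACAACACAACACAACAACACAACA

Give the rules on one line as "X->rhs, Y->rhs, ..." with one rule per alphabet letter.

  step 2 ⇒ step 3: BACABACAACA ⇒ BA·CA·A·CA·BA·CA·A·CA·CA·A·CA
    A ↦ CA
    B ↦ BA
    C ↦ A

A->CA, B->BA, C->A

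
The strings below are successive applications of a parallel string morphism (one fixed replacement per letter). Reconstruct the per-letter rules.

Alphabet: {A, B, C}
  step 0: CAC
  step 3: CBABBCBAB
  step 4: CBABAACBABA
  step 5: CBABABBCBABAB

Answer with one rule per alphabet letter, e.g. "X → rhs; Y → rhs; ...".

  step 4 ⇒ step 5: CBABAACBABA ⇒ CB·A·B·A·B·B·CB·A·B·A·B
    A ↦ B
    B ↦ A
    C ↦ CB

A->B, B->A, C->CB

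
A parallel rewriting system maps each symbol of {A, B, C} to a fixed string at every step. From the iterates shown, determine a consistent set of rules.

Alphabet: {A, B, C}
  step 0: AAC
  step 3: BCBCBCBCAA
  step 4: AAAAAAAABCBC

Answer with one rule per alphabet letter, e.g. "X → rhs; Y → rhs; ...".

  step 3 ⇒ step 4: BCBCBCBCAA ⇒ A·A·A·A·A·A·A·A·BC·BC
    A ↦ BC
    B ↦ A
    C ↦ A

A->BC, B->A, C->A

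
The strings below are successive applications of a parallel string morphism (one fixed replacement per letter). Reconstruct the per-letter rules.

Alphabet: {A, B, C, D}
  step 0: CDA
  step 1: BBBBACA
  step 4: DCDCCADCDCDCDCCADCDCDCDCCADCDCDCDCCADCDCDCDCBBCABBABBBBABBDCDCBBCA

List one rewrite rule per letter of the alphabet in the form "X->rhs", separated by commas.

A->CA, B->DC, C->BB, D->BBA

  step 0 ⇒ step 1: CDA ⇒ BB·BBA·CA
    A ↦ CA
    C ↦ BB
    D ↦ BBA
    B ↦ DC  (constrained at step 1)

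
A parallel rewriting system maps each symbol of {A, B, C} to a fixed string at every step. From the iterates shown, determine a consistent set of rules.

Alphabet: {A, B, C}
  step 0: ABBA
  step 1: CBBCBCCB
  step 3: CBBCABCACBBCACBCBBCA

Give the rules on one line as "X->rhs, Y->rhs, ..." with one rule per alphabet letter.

  step 0 ⇒ step 1: ABBA ⇒ CB·BC·BC·CB
    A ↦ CB
    B ↦ BC
    C ↦ A  (constrained at step 1)

A->CB, B->BC, C->A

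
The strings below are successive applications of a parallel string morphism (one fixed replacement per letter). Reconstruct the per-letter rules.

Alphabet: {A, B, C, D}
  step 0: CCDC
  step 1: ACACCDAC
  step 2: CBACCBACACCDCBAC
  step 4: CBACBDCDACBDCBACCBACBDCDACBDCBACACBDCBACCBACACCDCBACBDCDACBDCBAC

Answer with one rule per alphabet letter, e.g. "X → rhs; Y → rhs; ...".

A->CB, B->BD, C->AC, D->CD

  step 1 ⇒ step 2: ACACCDAC ⇒ CB·AC·CB·AC·AC·CD·CB·AC
    A ↦ CB
    C ↦ AC
    D ↦ CD
    B ↦ BD  (constrained at step 2)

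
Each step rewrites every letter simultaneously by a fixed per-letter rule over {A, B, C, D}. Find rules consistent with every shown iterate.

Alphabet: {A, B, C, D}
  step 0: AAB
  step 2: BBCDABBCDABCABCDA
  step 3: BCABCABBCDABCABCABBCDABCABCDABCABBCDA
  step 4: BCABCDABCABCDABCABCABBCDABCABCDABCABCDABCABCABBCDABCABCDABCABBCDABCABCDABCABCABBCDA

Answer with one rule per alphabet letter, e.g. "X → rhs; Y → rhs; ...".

A->CDA, B->BCA, C->B, D->B

  step 3 ⇒ step 4: BCABCABBCDABCABCABBCDABCABCDABCABBCDA ⇒ BCA·B·CDA·BCA·B·CDA·BCA·BCA·B·B·CDA·BCA·B·CDA·BCA·B·CDA·BCA·BCA·B·B·CDA·BCA·B·CDA·BCA·B·B·CDA·BCA·B·CDA·BCA·BCA·B·B·CDA
    A ↦ CDA
    B ↦ BCA
    C ↦ B
    D ↦ B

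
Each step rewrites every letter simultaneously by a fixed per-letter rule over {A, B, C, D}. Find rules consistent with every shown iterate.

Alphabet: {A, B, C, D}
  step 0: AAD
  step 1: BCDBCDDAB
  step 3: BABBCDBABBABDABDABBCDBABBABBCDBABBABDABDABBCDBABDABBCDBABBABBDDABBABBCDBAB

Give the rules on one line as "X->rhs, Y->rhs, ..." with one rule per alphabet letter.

  step 0 ⇒ step 1: AAD ⇒ BCD·BCD·DAB
    A ↦ BCD
    D ↦ DAB
    B ↦ BAB  (constrained at step 1)
    C ↦ BD  (constrained at step 1)

A->BCD, B->BAB, C->BD, D->DAB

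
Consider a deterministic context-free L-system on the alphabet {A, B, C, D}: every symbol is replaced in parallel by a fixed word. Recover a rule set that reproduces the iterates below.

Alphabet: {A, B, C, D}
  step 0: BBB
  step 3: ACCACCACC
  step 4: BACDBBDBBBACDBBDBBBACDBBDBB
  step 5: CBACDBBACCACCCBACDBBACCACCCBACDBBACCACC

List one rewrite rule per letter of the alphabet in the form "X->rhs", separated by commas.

A->BAC, B->C, C->DBB, D->A

  step 4 ⇒ step 5: BACDBBDBBBACDBBDBBBACDBBDBB ⇒ C·BAC·DBB·A·C·C·A·C·C·C·BAC·DBB·A·C·C·A·C·C·C·BAC·DBB·A·C·C·A·C·C
    A ↦ BAC
    B ↦ C
    C ↦ DBB
    D ↦ A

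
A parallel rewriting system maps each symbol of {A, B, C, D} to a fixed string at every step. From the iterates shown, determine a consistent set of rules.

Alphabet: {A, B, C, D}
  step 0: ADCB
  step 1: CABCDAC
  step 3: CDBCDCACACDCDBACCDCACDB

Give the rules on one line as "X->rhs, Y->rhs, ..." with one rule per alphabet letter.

  step 0 ⇒ step 1: ADCB ⇒ CA·B·CD·AC
    A ↦ CA
    B ↦ AC
    C ↦ CD
    D ↦ B

A->CA, B->AC, C->CD, D->B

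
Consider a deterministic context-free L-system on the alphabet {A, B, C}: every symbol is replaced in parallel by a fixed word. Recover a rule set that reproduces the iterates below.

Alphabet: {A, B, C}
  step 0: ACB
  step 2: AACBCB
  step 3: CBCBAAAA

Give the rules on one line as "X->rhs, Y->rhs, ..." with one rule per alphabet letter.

  step 2 ⇒ step 3: AACBCB ⇒ CB·CB·A·A·A·A
    A ↦ CB
    B ↦ A
    C ↦ A

A->CB, B->A, C->A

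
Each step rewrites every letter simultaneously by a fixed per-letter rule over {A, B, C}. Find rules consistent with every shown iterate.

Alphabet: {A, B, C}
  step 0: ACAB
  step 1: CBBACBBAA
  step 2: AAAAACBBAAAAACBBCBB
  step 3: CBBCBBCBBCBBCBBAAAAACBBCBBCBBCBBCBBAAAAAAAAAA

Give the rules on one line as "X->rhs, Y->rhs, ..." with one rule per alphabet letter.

A->CBB, B->AA, C->A

  step 2 ⇒ step 3: AAAAACBBAAAAACBBCBB ⇒ CBB·CBB·CBB·CBB·CBB·A·AA·AA·CBB·CBB·CBB·CBB·CBB·A·AA·AA·A·AA·AA
    A ↦ CBB
    B ↦ AA
    C ↦ A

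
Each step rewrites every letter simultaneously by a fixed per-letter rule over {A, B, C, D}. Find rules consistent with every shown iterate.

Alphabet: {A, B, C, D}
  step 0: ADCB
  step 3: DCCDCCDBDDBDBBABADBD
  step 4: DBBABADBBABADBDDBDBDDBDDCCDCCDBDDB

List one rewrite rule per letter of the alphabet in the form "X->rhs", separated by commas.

A->CC, B->D, C->BA, D->DB

  step 3 ⇒ step 4: DCCDCCDBDDBDBBABADBD ⇒ DB·BA·BA·DB·BA·BA·DB·D·DB·DB·D·DB·D·D·CC·D·CC·DB·D·DB
    A ↦ CC
    B ↦ D
    C ↦ BA
    D ↦ DB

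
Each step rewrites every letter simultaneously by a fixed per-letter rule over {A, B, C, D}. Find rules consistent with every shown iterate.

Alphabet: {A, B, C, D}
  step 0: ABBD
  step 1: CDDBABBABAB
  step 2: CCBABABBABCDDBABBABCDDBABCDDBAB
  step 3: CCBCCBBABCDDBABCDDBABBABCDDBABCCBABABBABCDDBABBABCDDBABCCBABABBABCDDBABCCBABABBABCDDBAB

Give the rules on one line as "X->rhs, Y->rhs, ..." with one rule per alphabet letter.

  step 2 ⇒ step 3: CCBABABBABCDDBABBABCDDBABCDDBAB ⇒ CCB·CCB·BAB·CDD·BAB·CDD·BAB·BAB·CDD·BAB·CCB·AB·AB·BAB·CDD·BAB·BAB·CDD·BAB·CCB·AB·AB·BAB·CDD·BAB·CCB·AB·AB·BAB·CDD·BAB
    A ↦ CDD
    B ↦ BAB
    C ↦ CCB
    D ↦ AB

A->CDD, B->BAB, C->CCB, D->AB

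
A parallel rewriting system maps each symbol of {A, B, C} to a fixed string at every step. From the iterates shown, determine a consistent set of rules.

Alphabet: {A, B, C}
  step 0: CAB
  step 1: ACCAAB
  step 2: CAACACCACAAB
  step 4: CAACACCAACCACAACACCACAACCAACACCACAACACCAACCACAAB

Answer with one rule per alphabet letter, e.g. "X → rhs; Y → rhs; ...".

  step 1 ⇒ step 2: ACCAAB ⇒ CA·AC·AC·CA·CA·AB
    A ↦ CA
    B ↦ AB
    C ↦ AC

A->CA, B->AB, C->AC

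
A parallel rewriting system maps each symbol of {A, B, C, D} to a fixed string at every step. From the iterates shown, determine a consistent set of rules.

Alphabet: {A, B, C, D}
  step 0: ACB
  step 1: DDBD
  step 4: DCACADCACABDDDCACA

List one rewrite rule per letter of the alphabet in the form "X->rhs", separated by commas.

A->DD, B->D, C->B, D->CA

  step 0 ⇒ step 1: ACB ⇒ DD·B·D
    A ↦ DD
    B ↦ D
    C ↦ B
    D ↦ CA  (constrained at step 1)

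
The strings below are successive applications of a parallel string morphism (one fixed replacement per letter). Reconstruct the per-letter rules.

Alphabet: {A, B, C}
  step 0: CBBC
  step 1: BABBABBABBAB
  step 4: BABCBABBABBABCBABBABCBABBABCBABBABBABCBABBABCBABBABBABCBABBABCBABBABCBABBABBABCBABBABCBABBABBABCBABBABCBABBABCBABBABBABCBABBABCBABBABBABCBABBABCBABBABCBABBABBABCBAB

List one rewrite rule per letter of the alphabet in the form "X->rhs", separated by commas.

  step 0 ⇒ step 1: CBBC ⇒ BAB·BAB·BAB·BAB
    B ↦ BAB
    C ↦ BAB
    A ↦ C  (constrained at step 1)

A->C, B->BAB, C->BAB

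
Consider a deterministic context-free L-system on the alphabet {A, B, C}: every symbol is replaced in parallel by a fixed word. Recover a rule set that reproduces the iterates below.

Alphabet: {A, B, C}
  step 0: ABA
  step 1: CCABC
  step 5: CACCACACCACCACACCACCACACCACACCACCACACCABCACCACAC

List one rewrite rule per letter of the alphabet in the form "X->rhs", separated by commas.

A->C, B->CAB, C->CA

  step 0 ⇒ step 1: ABA ⇒ C·CAB·C
    A ↦ C
    B ↦ CAB
    C ↦ CA  (constrained at step 1)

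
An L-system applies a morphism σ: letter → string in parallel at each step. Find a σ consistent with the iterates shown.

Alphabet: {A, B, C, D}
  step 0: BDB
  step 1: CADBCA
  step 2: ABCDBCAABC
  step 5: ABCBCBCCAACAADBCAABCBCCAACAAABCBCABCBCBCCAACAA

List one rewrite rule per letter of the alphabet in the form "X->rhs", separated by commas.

A->BC, B->CA, C->A, D->DB

  step 1 ⇒ step 2: CADBCA ⇒ A·BC·DB·CA·A·BC
    A ↦ BC
    B ↦ CA
    C ↦ A
    D ↦ DB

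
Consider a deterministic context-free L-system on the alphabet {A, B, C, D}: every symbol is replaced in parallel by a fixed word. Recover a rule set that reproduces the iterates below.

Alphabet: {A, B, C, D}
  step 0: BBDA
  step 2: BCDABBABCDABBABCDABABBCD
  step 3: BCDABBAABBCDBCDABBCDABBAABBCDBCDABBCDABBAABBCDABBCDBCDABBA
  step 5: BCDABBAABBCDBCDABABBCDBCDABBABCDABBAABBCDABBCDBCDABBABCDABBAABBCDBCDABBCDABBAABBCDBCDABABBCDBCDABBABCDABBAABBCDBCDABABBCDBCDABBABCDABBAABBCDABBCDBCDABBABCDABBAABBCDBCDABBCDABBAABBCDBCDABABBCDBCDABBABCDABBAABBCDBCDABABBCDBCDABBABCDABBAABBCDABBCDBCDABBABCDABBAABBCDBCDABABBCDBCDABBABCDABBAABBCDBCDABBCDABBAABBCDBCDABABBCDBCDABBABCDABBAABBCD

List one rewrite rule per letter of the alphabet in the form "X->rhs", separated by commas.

A->AB, B->BCD, C->AB, D->BA

  step 2 ⇒ step 3: BCDABBABCDABBABCDABABBCD ⇒ BCD·AB·BA·AB·BCD·BCD·AB·BCD·AB·BA·AB·BCD·BCD·AB·BCD·AB·BA·AB·BCD·AB·BCD·BCD·AB·BA
    A ↦ AB
    B ↦ BCD
    C ↦ AB
    D ↦ BA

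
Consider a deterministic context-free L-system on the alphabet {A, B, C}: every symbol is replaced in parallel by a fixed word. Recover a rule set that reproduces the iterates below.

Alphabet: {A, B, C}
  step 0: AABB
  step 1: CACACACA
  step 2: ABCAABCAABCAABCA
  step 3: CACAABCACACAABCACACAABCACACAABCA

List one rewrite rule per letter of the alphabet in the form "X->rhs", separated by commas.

  step 2 ⇒ step 3: ABCAABCAABCAABCA ⇒ CA·CA·AB·CA·CA·CA·AB·CA·CA·CA·AB·CA·CA·CA·AB·CA
    A ↦ CA
    B ↦ CA
    C ↦ AB

A->CA, B->CA, C->AB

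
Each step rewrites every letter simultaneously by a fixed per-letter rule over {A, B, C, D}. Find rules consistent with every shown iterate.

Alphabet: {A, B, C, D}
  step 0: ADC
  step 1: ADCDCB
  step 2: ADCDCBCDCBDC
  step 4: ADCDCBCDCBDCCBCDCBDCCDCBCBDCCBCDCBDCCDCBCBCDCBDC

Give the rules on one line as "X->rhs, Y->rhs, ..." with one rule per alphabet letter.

  step 1 ⇒ step 2: ADCDCB ⇒ AD·CD·CB·CD·CB·DC
    A ↦ AD
    B ↦ DC
    C ↦ CB
    D ↦ CD

A->AD, B->DC, C->CB, D->CD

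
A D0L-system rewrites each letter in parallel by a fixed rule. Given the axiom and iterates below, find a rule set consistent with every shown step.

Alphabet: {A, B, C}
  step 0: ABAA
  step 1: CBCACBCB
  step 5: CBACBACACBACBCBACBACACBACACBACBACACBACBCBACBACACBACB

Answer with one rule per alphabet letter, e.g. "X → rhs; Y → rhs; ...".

  step 0 ⇒ step 1: ABAA ⇒ CB·CA·CB·CB
    A ↦ CB
    B ↦ CA
    C ↦ A  (constrained at step 1)

A->CB, B->CA, C->A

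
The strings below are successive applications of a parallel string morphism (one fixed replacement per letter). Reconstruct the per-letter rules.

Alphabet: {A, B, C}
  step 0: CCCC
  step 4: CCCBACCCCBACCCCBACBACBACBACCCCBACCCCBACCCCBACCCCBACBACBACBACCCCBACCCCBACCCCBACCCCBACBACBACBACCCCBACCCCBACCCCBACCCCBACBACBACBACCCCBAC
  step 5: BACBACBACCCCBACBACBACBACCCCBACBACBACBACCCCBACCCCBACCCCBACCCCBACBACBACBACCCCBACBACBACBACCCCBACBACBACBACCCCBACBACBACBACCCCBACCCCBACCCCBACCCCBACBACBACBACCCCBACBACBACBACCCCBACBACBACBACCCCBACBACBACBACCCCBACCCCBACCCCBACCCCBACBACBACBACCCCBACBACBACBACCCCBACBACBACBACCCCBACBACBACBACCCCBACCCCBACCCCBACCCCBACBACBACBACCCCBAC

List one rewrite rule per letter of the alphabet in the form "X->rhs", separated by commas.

  step 4 ⇒ step 5: CCCBACCCCBACCCCBACBACBACBACCCCBACCCCBACCCCBACCCCBACBACBACBACCCCBACCCCBACCCCBACCCCBACBACBACBACCCCBACCCCBACCCCBACCCCBACBACBACBACCCCBAC ⇒ BAC·BAC·BAC·C·CC·BAC·BAC·BAC·BAC·C·CC·BAC·BAC·BAC·BAC·C·CC·BAC·C·CC·BAC·C·CC·BAC·C·CC·BAC·BAC·BAC·BAC·C·CC·BAC·BAC·BAC·BAC·C·CC·BAC·BAC·BAC·BAC·C·CC·BAC·BAC·BAC·BAC·C·CC·BAC·C·CC·BAC·C·CC·BAC·C·CC·BAC·BAC·BAC·BAC·C·CC·BAC·BAC·BAC·BAC·C·CC·BAC·BAC·BAC·BAC·C·CC·BAC·BAC·BAC·BAC·C·CC·BAC·C·CC·BAC·C·CC·BAC·C·CC·BAC·BAC·BAC·BAC·C·CC·BAC·BAC·BAC·BAC·C·CC·BAC·BAC·BAC·BAC·C·CC·BAC·BAC·BAC·BAC·C·CC·BAC·C·CC·BAC·C·CC·BAC·C·CC·BAC·BAC·BAC·BAC·C·CC·BAC
    A ↦ CC
    B ↦ C
    C ↦ BAC

A->CC, B->C, C->BAC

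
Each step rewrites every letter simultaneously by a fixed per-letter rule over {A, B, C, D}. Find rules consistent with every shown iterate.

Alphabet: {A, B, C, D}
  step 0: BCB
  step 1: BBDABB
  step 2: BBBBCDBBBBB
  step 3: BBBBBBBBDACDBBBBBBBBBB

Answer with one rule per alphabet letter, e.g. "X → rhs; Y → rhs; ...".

A->B, B->BB, C->DA, D->CD

  step 2 ⇒ step 3: BBBBCDBBBBB ⇒ BB·BB·BB·BB·DA·CD·BB·BB·BB·BB·BB
    B ↦ BB
    C ↦ DA
    D ↦ CD
  step 1 ⇒ step 2: BBDABB ⇒ BB·BB·CD·B·BB·BB
    A ↦ B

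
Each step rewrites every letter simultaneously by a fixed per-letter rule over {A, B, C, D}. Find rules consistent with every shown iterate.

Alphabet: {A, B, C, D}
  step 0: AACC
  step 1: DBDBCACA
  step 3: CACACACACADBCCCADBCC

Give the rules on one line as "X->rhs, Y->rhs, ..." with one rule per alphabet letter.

  step 0 ⇒ step 1: AACC ⇒ DB·DB·CA·CA
    A ↦ DB
    C ↦ CA
    B ↦ C  (constrained at step 1)
    D ↦ C  (constrained at step 1)

A->DB, B->C, C->CA, D->C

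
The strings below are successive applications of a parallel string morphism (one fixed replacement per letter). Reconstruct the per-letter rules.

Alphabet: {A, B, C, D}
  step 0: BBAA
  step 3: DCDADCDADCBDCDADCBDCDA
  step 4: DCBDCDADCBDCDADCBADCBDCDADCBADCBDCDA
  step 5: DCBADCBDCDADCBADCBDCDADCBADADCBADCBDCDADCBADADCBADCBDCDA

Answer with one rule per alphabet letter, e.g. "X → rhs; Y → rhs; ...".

  step 4 ⇒ step 5: DCBDCDADCBDCDADCBADCBDCDADCBADCBDCDA ⇒ DC·B·A·DC·B·DC·DA·DC·B·A·DC·B·DC·DA·DC·B·A·DA·DC·B·A·DC·B·DC·DA·DC·B·A·DA·DC·B·A·DC·B·DC·DA
    A ↦ DA
    B ↦ A
    C ↦ B
    D ↦ DC

A->DA, B->A, C->B, D->DC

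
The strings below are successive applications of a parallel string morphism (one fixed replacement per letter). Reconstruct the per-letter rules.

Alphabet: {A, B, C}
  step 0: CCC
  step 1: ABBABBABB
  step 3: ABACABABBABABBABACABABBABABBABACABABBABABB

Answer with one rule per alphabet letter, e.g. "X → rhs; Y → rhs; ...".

A->AB, B->AC, C->ABB

  step 0 ⇒ step 1: CCC ⇒ ABB·ABB·ABB
    C ↦ ABB
    A ↦ AB  (constrained at step 1)
    B ↦ AC  (constrained at step 1)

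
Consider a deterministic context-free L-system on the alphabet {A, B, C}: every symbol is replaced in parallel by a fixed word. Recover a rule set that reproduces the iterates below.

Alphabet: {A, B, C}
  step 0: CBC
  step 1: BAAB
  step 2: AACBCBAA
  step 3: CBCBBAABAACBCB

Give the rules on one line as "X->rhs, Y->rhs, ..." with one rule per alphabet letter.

  step 2 ⇒ step 3: AACBCBAA ⇒ CB·CB·B·AA·B·AA·CB·CB
    A ↦ CB
    B ↦ AA
    C ↦ B

A->CB, B->AA, C->B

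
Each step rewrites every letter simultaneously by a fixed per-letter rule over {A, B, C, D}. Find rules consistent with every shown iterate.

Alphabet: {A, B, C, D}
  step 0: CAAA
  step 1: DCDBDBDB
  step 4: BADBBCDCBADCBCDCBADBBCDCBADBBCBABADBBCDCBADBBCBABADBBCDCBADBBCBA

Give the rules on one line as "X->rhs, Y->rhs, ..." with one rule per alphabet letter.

  step 0 ⇒ step 1: CAAA ⇒ DC·DB·DB·DB
    A ↦ DB
    C ↦ DC
    B ↦ BA  (constrained at step 1)
    D ↦ BC  (constrained at step 1)

A->DB, B->BA, C->DC, D->BC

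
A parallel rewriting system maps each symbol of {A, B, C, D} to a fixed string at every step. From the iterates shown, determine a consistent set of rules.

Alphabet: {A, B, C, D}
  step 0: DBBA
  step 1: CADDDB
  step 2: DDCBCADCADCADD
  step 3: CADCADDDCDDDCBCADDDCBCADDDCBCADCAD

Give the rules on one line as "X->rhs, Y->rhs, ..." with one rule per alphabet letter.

  step 2 ⇒ step 3: DDCBCADCADCADD ⇒ CAD·CAD·DDC·D·DDC·B·CAD·DDC·B·CAD·DDC·B·CAD·CAD
    A ↦ B
    B ↦ D
    C ↦ DDC
    D ↦ CAD

A->B, B->D, C->DDC, D->CAD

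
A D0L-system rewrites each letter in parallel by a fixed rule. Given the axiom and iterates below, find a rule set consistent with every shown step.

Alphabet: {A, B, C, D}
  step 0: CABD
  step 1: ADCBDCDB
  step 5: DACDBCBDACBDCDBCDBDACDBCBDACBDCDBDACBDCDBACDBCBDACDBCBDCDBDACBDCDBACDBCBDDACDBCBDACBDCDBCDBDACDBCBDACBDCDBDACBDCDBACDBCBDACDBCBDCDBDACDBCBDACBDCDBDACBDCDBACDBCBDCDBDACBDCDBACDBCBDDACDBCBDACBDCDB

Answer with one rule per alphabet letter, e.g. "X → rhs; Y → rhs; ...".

A->D, B->CBD, C->A, D->CDB

  step 0 ⇒ step 1: CABD ⇒ A·D·CBD·CDB
    A ↦ D
    B ↦ CBD
    C ↦ A
    D ↦ CDB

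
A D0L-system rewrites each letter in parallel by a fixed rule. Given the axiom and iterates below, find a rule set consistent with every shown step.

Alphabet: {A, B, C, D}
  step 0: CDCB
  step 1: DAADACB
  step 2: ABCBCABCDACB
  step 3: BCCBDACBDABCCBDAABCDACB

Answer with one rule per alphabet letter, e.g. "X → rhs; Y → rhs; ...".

A->BC, B->CB, C->DA, D->A

  step 2 ⇒ step 3: ABCBCABCDACB ⇒ BC·CB·DA·CB·DA·BC·CB·DA·A·BC·DA·CB
    A ↦ BC
    B ↦ CB
    C ↦ DA
    D ↦ A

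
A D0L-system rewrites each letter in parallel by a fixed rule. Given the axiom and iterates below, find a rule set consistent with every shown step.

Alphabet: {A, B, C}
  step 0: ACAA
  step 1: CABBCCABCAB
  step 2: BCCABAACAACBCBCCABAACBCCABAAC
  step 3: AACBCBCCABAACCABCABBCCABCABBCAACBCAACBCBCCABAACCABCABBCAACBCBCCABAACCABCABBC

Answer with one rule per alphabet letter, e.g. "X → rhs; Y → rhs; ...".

  step 2 ⇒ step 3: BCCABAACAACBCBCCABAACBCCABAAC ⇒ AAC·BC·BC·CAB·AAC·CAB·CAB·BC·CAB·CAB·BC·AAC·BC·AAC·BC·BC·CAB·AAC·CAB·CAB·BC·AAC·BC·BC·CAB·AAC·CAB·CAB·BC
    A ↦ CAB
    B ↦ AAC
    C ↦ BC

A->CAB, B->AAC, C->BC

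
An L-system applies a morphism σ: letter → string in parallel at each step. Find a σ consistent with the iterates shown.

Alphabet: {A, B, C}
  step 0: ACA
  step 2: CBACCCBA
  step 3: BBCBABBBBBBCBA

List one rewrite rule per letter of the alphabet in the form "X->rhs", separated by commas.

  step 2 ⇒ step 3: CBACCCBA ⇒ BB·C·BA·BB·BB·BB·C·BA
    A ↦ BA
    B ↦ C
    C ↦ BB

A->BA, B->C, C->BB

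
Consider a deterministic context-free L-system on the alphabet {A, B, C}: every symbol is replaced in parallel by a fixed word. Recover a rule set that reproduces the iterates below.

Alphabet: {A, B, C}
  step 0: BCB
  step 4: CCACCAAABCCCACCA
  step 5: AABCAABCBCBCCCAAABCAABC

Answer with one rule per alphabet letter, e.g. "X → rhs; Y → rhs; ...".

  step 4 ⇒ step 5: CCACCAAABCCCACCA ⇒ A·A·BC·A·A·BC·BC·BC·CC·A·A·A·BC·A·A·BC
    A ↦ BC
    B ↦ CC
    C ↦ A

A->BC, B->CC, C->A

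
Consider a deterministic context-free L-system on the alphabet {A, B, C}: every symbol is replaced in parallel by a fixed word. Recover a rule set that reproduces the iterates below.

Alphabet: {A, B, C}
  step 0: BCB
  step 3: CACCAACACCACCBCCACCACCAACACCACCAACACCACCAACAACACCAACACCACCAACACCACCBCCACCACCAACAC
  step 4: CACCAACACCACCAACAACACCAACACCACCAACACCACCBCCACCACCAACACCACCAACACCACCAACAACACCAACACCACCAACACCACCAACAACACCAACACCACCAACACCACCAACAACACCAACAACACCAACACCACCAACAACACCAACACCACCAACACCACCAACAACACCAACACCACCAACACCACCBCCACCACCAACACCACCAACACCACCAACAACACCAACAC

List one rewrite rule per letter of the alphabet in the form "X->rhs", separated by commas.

  step 3 ⇒ step 4: CACCAACACCACCBCCACCACCAACACCACCAACACCACCAACAACACCAACACCACCAACACCACCBCCACCACCAACAC ⇒ CAC·CAA·CAC·CAC·CAA·CAA·CAC·CAA·CAC·CAC·CAA·CAC·CAC·CBC·CAC·CAC·CAA·CAC·CAC·CAA·CAC·CAC·CAA·CAA·CAC·CAA·CAC·CAC·CAA·CAC·CAC·CAA·CAA·CAC·CAA·CAC·CAC·CAA·CAC·CAC·CAA·CAA·CAC·CAA·CAA·CAC·CAA·CAC·CAC·CAA·CAA·CAC·CAA·CAC·CAC·CAA·CAC·CAC·CAA·CAA·CAC·CAA·CAC·CAC·CAA·CAC·CAC·CBC·CAC·CAC·CAA·CAC·CAC·CAA·CAC·CAC·CAA·CAA·CAC·CAA·CAC
    A ↦ CAA
    B ↦ CBC
    C ↦ CAC

A->CAA, B->CBC, C->CAC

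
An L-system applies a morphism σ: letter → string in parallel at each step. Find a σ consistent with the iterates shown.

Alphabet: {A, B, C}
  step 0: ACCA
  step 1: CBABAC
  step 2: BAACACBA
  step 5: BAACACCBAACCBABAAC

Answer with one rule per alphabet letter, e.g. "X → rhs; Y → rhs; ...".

A->C, B->A, C->BA

  step 1 ⇒ step 2: CBABAC ⇒ BA·A·C·A·C·BA
    A ↦ C
    B ↦ A
    C ↦ BA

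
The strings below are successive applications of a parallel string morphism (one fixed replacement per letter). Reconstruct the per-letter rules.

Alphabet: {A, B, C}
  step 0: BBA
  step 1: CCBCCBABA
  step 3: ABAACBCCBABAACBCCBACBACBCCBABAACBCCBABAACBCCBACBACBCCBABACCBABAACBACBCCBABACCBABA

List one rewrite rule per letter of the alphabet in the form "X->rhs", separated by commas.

A->ABA, B->CCB, C->ACB

  step 0 ⇒ step 1: BBA ⇒ CCB·CCB·ABA
    A ↦ ABA
    B ↦ CCB
    C ↦ ACB  (constrained at step 1)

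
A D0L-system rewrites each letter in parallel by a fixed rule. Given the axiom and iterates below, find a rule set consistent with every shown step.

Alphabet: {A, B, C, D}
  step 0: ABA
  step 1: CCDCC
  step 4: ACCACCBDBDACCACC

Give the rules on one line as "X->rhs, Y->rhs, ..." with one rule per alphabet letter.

  step 0 ⇒ step 1: ABA ⇒ CC·D·CC
    A ↦ CC
    B ↦ D
    C ↦ BD  (constrained at step 1)
    D ↦ A  (constrained at step 1)

A->CC, B->D, C->BD, D->A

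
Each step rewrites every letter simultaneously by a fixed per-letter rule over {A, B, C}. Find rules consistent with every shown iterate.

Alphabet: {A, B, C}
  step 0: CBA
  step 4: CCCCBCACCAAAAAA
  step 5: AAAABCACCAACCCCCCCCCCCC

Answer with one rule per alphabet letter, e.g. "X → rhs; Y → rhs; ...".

  step 4 ⇒ step 5: CCCCBCACCAAAAAA ⇒ A·A·A·A·BC·A·CC·A·A·CC·CC·CC·CC·CC·CC
    A ↦ CC
    B ↦ BC
    C ↦ A

A->CC, B->BC, C->A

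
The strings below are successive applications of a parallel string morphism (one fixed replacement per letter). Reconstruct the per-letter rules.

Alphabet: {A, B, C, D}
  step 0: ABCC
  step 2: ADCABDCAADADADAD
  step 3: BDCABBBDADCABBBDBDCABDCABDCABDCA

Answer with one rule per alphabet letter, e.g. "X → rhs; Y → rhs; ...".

  step 2 ⇒ step 3: ADCABDCAADADADAD ⇒ BD·CA·BB·BD·AD·CA·BB·BD·BD·CA·BD·CA·BD·CA·BD·CA
    A ↦ BD
    B ↦ AD
    C ↦ BB
    D ↦ CA

A->BD, B->AD, C->BB, D->CA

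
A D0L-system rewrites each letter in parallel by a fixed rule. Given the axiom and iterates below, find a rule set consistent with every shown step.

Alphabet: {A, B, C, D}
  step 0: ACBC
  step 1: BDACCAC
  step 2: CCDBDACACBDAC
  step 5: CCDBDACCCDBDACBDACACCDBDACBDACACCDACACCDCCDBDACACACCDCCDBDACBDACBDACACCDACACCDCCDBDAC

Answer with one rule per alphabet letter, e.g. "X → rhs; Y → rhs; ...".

  step 1 ⇒ step 2: BDACCAC ⇒ C·CD·BD·AC·AC·BD·AC
    A ↦ BD
    B ↦ C
    C ↦ AC
    D ↦ CD

A->BD, B->C, C->AC, D->CD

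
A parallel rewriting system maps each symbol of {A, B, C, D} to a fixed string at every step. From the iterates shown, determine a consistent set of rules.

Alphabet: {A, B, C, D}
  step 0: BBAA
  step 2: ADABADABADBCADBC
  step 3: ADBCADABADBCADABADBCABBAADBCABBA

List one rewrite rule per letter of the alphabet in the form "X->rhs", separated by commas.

A->AD, B->AB, C->BA, D->BC

  step 2 ⇒ step 3: ADABADABADBCADBC ⇒ AD·BC·AD·AB·AD·BC·AD·AB·AD·BC·AB·BA·AD·BC·AB·BA
    A ↦ AD
    B ↦ AB
    C ↦ BA
    D ↦ BC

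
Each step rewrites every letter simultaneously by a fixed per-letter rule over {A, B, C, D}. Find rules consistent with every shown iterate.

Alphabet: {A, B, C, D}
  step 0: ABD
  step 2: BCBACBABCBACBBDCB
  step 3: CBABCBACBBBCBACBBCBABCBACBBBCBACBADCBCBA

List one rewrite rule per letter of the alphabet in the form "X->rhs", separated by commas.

A->CBB, B->CBA, C->B, D->DC

  step 2 ⇒ step 3: BCBACBABCBACBBDCB ⇒ CBA·B·CBA·CBB·B·CBA·CBB·CBA·B·CBA·CBB·B·CBA·CBA·DC·B·CBA
    A ↦ CBB
    B ↦ CBA
    C ↦ B
    D ↦ DC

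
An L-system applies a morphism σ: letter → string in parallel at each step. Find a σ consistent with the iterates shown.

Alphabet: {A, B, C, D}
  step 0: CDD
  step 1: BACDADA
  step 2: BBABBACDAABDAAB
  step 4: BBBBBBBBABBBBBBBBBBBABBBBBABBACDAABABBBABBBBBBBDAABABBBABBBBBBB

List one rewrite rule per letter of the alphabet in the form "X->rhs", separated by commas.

A->AB, B->BB, C->BAC, D->DA

  step 1 ⇒ step 2: BACDADA ⇒ BB·AB·BAC·DA·AB·DA·AB
    A ↦ AB
    B ↦ BB
    C ↦ BAC
    D ↦ DA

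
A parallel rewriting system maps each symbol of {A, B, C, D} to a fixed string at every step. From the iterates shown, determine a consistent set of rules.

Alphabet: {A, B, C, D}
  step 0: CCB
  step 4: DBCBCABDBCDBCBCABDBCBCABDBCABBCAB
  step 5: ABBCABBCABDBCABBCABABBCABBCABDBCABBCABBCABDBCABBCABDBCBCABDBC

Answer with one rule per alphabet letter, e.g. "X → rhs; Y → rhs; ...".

A->D, B->BC, C->AB, D->AB

  step 4 ⇒ step 5: DBCBCABDBCDBCBCABDBCBCABDBCABBCAB ⇒ AB·BC·AB·BC·AB·D·BC·AB·BC·AB·AB·BC·AB·BC·AB·D·BC·AB·BC·AB·BC·AB·D·BC·AB·BC·AB·D·BC·BC·AB·D·BC
    A ↦ D
    B ↦ BC
    C ↦ AB
    D ↦ AB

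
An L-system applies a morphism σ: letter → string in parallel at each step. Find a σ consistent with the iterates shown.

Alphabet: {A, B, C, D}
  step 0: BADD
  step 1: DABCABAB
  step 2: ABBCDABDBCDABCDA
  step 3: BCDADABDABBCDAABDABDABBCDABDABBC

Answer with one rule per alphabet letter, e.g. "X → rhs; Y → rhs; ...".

  step 2 ⇒ step 3: ABBCDABDBCDABCDA ⇒ BC·DA·DA·BD·AB·BC·DA·AB·DA·BD·AB·BC·DA·BD·AB·BC
    A ↦ BC
    B ↦ DA
    C ↦ BD
    D ↦ AB

A->BC, B->DA, C->BD, D->AB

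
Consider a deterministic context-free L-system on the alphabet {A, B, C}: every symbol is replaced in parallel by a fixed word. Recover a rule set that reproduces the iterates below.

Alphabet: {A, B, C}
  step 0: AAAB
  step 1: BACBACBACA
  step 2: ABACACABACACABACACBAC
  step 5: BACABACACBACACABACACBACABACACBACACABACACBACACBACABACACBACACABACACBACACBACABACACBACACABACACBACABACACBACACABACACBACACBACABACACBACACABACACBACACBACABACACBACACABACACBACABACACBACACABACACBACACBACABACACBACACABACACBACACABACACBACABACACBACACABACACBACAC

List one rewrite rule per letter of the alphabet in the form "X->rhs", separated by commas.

  step 1 ⇒ step 2: BACBACBACA ⇒ A·BAC·AC·A·BAC·AC·A·BAC·AC·BAC
    A ↦ BAC
    B ↦ A
    C ↦ AC

A->BAC, B->A, C->AC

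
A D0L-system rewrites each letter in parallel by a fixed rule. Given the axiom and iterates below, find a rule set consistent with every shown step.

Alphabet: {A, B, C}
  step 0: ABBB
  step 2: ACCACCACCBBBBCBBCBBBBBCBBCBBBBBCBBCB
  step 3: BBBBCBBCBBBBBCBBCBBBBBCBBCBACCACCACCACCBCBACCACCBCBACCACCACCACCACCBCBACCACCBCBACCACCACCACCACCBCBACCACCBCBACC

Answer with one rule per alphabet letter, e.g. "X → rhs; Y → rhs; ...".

A->BBB, B->ACC, C->BCB

  step 2 ⇒ step 3: ACCACCACCBBBBCBBCBBBBBCBBCBBBBBCBBCB ⇒ BBB·BCB·BCB·BBB·BCB·BCB·BBB·BCB·BCB·ACC·ACC·ACC·ACC·BCB·ACC·ACC·BCB·ACC·ACC·ACC·ACC·ACC·BCB·ACC·ACC·BCB·ACC·ACC·ACC·ACC·ACC·BCB·ACC·ACC·BCB·ACC
    A ↦ BBB
    B ↦ ACC
    C ↦ BCB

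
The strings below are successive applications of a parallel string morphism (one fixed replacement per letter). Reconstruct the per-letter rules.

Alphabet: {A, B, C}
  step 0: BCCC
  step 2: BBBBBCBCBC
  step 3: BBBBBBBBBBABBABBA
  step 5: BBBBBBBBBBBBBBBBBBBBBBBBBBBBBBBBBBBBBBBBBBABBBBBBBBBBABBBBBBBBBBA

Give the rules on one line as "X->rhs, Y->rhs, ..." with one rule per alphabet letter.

A->BC, B->BB, C->A

  step 2 ⇒ step 3: BBBBBCBCBC ⇒ BB·BB·BB·BB·BB·A·BB·A·BB·A
    B ↦ BB
    C ↦ A
    A ↦ BC  (constrained at step 3)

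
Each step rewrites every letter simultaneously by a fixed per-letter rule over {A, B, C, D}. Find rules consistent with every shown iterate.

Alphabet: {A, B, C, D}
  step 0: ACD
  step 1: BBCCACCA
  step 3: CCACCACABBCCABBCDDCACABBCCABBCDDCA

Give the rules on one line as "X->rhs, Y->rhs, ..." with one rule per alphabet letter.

  step 0 ⇒ step 1: ACD ⇒ BBC·CA·CCA
    A ↦ BBC
    C ↦ CA
    D ↦ CCA
    B ↦ D  (constrained at step 1)

A->BBC, B->D, C->CA, D->CCA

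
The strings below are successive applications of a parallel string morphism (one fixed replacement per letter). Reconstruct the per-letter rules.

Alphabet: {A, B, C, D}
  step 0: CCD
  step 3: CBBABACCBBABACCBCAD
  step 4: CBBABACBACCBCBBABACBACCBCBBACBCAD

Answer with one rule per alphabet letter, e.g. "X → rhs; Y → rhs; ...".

  step 3 ⇒ step 4: CBBABACCBBABACCBCAD ⇒ CB·BA·BA·C·BA·C·CB·CB·BA·BA·C·BA·C·CB·CB·BA·CB·C·AD
    A ↦ C
    B ↦ BA
    C ↦ CB
    D ↦ AD

A->C, B->BA, C->CB, D->AD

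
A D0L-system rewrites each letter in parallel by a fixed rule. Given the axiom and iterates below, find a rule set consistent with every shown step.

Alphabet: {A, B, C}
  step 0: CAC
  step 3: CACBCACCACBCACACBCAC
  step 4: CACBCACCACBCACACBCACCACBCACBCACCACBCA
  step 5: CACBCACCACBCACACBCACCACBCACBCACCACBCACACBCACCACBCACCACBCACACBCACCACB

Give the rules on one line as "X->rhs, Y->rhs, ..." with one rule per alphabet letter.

  step 4 ⇒ step 5: CACBCACCACBCACACBCACCACBCACBCACCACBCA ⇒ CA·CB·CA·C·CA·CB·CA·CA·CB·CA·C·CA·CB·CA·CB·CA·C·CA·CB·CA·CA·CB·CA·C·CA·CB·CA·C·CA·CB·CA·CA·CB·CA·C·CA·CB
    A ↦ CB
    B ↦ C
    C ↦ CA

A->CB, B->C, C->CA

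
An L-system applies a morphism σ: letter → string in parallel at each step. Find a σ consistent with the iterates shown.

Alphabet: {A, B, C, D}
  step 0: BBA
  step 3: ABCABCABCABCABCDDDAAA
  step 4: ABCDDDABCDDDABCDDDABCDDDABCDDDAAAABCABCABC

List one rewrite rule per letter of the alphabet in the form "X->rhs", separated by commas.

A->ABC, B->DD, C->D, D->A

  step 3 ⇒ step 4: ABCABCABCABCABCDDDAAA ⇒ ABC·DD·D·ABC·DD·D·ABC·DD·D·ABC·DD·D·ABC·DD·D·A·A·A·ABC·ABC·ABC
    A ↦ ABC
    B ↦ DD
    C ↦ D
    D ↦ A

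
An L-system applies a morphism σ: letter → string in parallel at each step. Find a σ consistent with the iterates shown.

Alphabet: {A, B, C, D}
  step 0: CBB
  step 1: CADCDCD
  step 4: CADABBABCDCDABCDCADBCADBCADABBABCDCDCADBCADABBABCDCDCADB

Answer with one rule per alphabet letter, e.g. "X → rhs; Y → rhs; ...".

A->AB, B->CD, C->CAD, D->B

  step 0 ⇒ step 1: CBB ⇒ CAD·CD·CD
    B ↦ CD
    C ↦ CAD
    A ↦ AB  (constrained at step 1)
    D ↦ B  (constrained at step 1)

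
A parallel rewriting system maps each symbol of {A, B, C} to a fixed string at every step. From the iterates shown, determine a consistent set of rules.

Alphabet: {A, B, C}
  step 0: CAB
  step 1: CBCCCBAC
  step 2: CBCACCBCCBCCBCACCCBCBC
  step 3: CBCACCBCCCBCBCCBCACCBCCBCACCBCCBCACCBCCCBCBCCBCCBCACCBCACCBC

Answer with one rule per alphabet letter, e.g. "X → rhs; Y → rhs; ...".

  step 2 ⇒ step 3: CBCACCBCCBCCBCACCCBCBC ⇒ CBC·AC·CBC·CCB·CBC·CBC·AC·CBC·CBC·AC·CBC·CBC·AC·CBC·CCB·CBC·CBC·CBC·AC·CBC·AC·CBC
    A ↦ CCB
    B ↦ AC
    C ↦ CBC

A->CCB, B->AC, C->CBC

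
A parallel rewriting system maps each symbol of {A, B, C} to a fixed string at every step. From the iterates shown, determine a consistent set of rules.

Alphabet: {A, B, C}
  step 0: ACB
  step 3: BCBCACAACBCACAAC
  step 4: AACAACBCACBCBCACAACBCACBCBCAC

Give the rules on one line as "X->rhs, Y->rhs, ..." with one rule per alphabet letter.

  step 3 ⇒ step 4: BCBCACAACBCACAAC ⇒ A·AC·A·AC·BC·AC·BC·BC·AC·A·AC·BC·AC·BC·BC·AC
    A ↦ BC
    B ↦ A
    C ↦ AC

A->BC, B->A, C->AC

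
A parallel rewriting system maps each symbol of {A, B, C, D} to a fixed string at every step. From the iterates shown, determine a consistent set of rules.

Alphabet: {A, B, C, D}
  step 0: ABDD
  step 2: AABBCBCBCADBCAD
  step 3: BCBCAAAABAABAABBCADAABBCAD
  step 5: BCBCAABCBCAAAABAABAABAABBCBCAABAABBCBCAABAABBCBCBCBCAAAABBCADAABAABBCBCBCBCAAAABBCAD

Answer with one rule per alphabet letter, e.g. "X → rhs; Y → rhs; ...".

A->BC, B->AA, C->B, D->AD

  step 2 ⇒ step 3: AABBCBCBCADBCAD ⇒ BC·BC·AA·AA·B·AA·B·AA·B·BC·AD·AA·B·BC·AD
    A ↦ BC
    B ↦ AA
    C ↦ B
    D ↦ AD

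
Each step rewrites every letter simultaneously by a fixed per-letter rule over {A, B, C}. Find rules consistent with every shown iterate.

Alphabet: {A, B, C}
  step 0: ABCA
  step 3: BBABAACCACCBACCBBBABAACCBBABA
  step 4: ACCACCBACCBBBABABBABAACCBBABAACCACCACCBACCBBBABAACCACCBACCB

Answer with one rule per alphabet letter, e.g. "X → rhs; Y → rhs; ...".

  step 3 ⇒ step 4: BBABAACCACCBACCBBBABAACCBBABA ⇒ ACC·ACC·B·ACC·B·B·BA·BA·B·BA·BA·ACC·B·BA·BA·ACC·ACC·ACC·B·ACC·B·B·BA·BA·ACC·ACC·B·ACC·B
    A ↦ B
    B ↦ ACC
    C ↦ BA

A->B, B->ACC, C->BA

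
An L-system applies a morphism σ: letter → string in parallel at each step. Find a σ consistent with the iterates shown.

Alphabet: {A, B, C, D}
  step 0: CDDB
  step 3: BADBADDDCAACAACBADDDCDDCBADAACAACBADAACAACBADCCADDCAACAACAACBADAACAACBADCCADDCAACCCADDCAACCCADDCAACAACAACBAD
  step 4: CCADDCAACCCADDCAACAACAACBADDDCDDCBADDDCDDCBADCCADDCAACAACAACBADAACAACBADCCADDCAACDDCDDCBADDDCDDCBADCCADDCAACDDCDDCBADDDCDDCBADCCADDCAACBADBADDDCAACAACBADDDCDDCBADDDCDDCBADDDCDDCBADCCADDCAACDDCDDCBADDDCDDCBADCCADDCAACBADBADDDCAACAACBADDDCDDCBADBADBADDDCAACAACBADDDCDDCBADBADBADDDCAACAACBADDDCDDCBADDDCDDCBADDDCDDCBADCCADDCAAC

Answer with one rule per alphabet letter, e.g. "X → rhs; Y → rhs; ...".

A->DDC, B->CCA, C->BAD, D->AAC

  step 3 ⇒ step 4: BADBADDDCAACAACBADDDCDDCBADAACAACBADAACAACBADCCADDCAACAACAACBADAACAACBADCCADDCAACCCADDCAACCCADDCAACAACAACBAD ⇒ CCA·DDC·AAC·CCA·DDC·AAC·AAC·AAC·BAD·DDC·DDC·BAD·DDC·DDC·BAD·CCA·DDC·AAC·AAC·AAC·BAD·AAC·AAC·BAD·CCA·DDC·AAC·DDC·DDC·BAD·DDC·DDC·BAD·CCA·DDC·AAC·DDC·DDC·BAD·DDC·DDC·BAD·CCA·DDC·AAC·BAD·BAD·DDC·AAC·AAC·BAD·DDC·DDC·BAD·DDC·DDC·BAD·DDC·DDC·BAD·CCA·DDC·AAC·DDC·DDC·BAD·DDC·DDC·BAD·CCA·DDC·AAC·BAD·BAD·DDC·AAC·AAC·BAD·DDC·DDC·BAD·BAD·BAD·DDC·AAC·AAC·BAD·DDC·DDC·BAD·BAD·BAD·DDC·AAC·AAC·BAD·DDC·DDC·BAD·DDC·DDC·BAD·DDC·DDC·BAD·CCA·DDC·AAC
    A ↦ DDC
    B ↦ CCA
    C ↦ BAD
    D ↦ AAC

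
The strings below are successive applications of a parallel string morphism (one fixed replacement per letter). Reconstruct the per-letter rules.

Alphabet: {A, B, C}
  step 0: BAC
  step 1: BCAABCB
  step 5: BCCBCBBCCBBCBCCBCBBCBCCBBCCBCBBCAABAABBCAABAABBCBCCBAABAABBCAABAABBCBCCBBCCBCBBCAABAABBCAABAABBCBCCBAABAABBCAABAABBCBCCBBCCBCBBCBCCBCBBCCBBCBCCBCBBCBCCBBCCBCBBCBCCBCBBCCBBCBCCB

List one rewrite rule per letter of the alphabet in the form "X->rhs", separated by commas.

A->AAB, B->BC, C->CB

  step 0 ⇒ step 1: BAC ⇒ BC·AAB·CB
    A ↦ AAB
    B ↦ BC
    C ↦ CB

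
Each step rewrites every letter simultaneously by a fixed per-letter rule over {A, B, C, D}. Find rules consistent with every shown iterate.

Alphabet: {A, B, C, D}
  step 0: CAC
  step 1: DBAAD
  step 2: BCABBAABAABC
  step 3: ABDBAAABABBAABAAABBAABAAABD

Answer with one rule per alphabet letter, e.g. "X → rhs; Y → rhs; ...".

  step 2 ⇒ step 3: BCABBAABAABC ⇒ AB·D·BAA·AB·AB·BAA·BAA·AB·BAA·BAA·AB·D
    A ↦ BAA
    B ↦ AB
    C ↦ D
  step 1 ⇒ step 2: DBAAD ⇒ BC·AB·BAA·BAA·BC
    D ↦ BC

A->BAA, B->AB, C->D, D->BC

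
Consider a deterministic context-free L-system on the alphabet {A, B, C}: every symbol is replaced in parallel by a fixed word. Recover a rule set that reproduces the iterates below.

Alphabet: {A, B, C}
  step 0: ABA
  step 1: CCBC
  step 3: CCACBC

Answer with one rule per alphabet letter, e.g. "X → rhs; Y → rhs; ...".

A->C, B->CB, C->A

  step 0 ⇒ step 1: ABA ⇒ C·CB·C
    A ↦ C
    B ↦ CB
    C ↦ A  (constrained at step 1)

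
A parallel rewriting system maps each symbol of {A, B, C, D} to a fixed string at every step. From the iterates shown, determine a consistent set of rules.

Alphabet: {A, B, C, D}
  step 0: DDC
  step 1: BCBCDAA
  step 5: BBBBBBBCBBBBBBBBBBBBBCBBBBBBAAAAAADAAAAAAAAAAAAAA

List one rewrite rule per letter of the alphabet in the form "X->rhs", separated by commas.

  step 0 ⇒ step 1: DDC ⇒ BC·BC·DAA
    C ↦ DAA
    D ↦ BC
    A ↦ B  (constrained at step 1)
    B ↦ AA  (constrained at step 1)

A->B, B->AA, C->DAA, D->BC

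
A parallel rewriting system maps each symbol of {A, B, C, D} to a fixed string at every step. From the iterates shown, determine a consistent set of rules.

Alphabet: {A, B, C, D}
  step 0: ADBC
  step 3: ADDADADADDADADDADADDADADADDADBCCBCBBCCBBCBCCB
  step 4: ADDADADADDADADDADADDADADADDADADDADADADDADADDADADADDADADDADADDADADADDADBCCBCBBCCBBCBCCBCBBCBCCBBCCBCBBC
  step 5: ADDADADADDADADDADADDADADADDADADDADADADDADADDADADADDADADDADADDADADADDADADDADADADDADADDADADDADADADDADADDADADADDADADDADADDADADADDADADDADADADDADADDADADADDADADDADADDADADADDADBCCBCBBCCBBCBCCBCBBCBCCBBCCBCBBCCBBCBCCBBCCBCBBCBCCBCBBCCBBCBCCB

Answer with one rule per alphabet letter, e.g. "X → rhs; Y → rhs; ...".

A->ADD, B->BC, C->CB, D->AD

  step 4 ⇒ step 5: ADDADADADDADADDADADDADADADDADADDADADADDADADDADADADDADADDADADDADADADDADBCCBCBBCCBBCBCCBCBBCBCCBBCCBCBBC ⇒ ADD·AD·AD·ADD·AD·ADD·AD·ADD·AD·AD·ADD·AD·ADD·AD·AD·ADD·AD·ADD·AD·AD·ADD·AD·ADD·AD·ADD·AD·AD·ADD·AD·ADD·AD·AD·ADD·AD·ADD·AD·ADD·AD·AD·ADD·AD·ADD·AD·AD·ADD·AD·ADD·AD·ADD·AD·AD·ADD·AD·ADD·AD·AD·ADD·AD·ADD·AD·AD·ADD·AD·ADD·AD·ADD·AD·AD·ADD·AD·BC·CB·CB·BC·CB·BC·BC·CB·CB·BC·BC·CB·BC·CB·CB·BC·CB·BC·BC·CB·BC·CB·CB·BC·BC·CB·CB·BC·CB·BC·BC·CB
    A ↦ ADD
    B ↦ BC
    C ↦ CB
    D ↦ AD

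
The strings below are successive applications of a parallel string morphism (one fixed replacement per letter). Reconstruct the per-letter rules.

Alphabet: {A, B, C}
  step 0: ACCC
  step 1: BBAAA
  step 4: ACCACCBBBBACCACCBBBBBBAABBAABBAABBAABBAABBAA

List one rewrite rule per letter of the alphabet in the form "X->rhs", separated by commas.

  step 0 ⇒ step 1: ACCC ⇒ BB·A·A·A
    A ↦ BB
    C ↦ A
    B ↦ ACC  (constrained at step 1)

A->BB, B->ACC, C->A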